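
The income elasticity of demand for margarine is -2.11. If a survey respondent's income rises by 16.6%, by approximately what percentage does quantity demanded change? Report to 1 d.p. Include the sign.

%ΔQ ≈ η × %ΔI = -2.11 × 16.6% = -35.0%.

-35.0%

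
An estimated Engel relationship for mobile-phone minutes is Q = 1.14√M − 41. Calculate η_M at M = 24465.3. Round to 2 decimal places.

At M = 24465.3: Q = 137.312.
dQ/dM = 1.14/(2√M) = 0.00364418 at this income.
η = (dQ/dM)·(M/Q) = 0.00364418 × (24465.3/137.312) = 0.65.

0.65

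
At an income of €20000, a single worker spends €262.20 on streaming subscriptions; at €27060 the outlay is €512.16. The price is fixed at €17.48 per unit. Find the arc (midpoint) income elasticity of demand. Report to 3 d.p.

With a constant price, Q₁ = 262.20/17.48 = 15.000 and Q₂ = 512.16/17.48 = 29.300 (equivalently, work directly with expenditure since P cancels).
Midpoint %ΔQ = (512.16 − 262.20)/387.18 = 0.64559; midpoint %ΔI = (27060 − 20000)/23530 = 0.30004.
η = 0.64559 / 0.30004 = 2.152.

2.152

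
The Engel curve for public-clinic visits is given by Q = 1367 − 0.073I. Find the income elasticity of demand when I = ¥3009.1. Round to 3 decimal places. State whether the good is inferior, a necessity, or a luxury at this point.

-0.191 (inferior good)

At I = 3009.1: Q = 1147.336.
dQ/dI = −0.073.
η = (dQ/dI)·(I/Q) = -0.073 × (3009.1/1147.336) = -0.191.
Since η < 0, the good is an inferior good.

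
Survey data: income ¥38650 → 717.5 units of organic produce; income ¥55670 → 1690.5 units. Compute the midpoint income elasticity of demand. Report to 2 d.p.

ΔQ = 1690.5 − 717.5 = 973; midpoint Q̄ = (717.5 + 1690.5)/2 = 1204.
ΔI = 55670 − 38650 = 17020; midpoint Ī = (38650 + 55670)/2 = 47160.
η = (ΔQ/Q̄) ÷ (ΔI/Ī) = (973/1204) ÷ (17020/47160) = 2.24.

2.24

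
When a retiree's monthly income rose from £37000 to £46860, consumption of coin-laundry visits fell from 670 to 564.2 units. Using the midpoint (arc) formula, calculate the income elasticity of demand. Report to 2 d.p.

-0.73

ΔQ = 564.2 − 670 = -105.8; midpoint Q̄ = (670 + 564.2)/2 = 617.1.
ΔI = 46860 − 37000 = 9860; midpoint Ī = (37000 + 46860)/2 = 41930.
η = (ΔQ/Q̄) ÷ (ΔI/Ī) = (-105.8/617.1) ÷ (9860/41930) = -0.73.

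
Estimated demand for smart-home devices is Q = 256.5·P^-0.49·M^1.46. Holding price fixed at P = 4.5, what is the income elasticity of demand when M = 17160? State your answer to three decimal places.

For a multiplicative demand Q = A·P^α·M^β, the income elasticity is β everywhere.
Here β = 1.46, so η = 1.460.

1.460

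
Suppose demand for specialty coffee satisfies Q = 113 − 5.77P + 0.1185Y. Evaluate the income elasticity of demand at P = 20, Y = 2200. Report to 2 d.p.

1.01

At P = 20, Y = 2200: Q = 258.300.
Holding P constant, ∂Q/∂Y = 0.1185.
η_Y = (∂Q/∂Y)·(Y/Q) = 0.1185 × (2200/258.300) = 1.01.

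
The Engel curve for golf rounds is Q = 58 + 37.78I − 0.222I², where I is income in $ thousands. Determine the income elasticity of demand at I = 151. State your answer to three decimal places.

At I = 151: Q = 700.9580.
dQ/dI = 37.78 − 0.444I = -29.26400.
η = (dQ/dI)·(I/Q) = -29.26400 × (151/700.9580) = -6.304.

-6.304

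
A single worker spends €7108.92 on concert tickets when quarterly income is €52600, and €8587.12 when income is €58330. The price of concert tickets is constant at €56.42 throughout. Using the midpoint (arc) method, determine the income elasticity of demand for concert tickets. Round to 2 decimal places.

1.82

With a constant price, Q₁ = 7108.92/56.42 = 126.000 and Q₂ = 8587.12/56.42 = 152.200 (equivalently, work directly with expenditure since P cancels).
Midpoint %ΔQ = (8587.12 − 7108.92)/7848.02 = 0.18835; midpoint %ΔI = (58330 − 52600)/55465 = 0.10331.
η = 0.18835 / 0.10331 = 1.82.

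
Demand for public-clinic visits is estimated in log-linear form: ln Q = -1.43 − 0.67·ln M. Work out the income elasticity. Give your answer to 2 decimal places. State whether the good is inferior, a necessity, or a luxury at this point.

In a log-linear demand, the coefficient on ln M is the income elasticity.
So η = -0.67.
η < 0 ⇒ inferior good.

-0.67 (inferior good)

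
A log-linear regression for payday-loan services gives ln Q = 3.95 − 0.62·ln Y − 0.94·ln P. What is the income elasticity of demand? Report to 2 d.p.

-0.62

In a log-linear demand, the coefficient on ln Y is the income elasticity.
So η = -0.62.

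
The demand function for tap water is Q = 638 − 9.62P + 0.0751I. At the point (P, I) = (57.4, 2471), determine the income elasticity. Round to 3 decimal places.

At P = 57.4, I = 2471: Q = 271.384.
Holding P constant, ∂Q/∂I = 0.0751.
η_I = (∂Q/∂I)·(I/Q) = 0.0751 × (2471/271.384) = 0.684.

0.684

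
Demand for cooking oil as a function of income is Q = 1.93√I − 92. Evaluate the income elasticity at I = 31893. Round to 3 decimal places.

0.682

At I = 31893: Q = 252.671.
dQ/dI = 1.93/(2√I) = 0.00540356 at this income.
η = (dQ/dI)·(I/Q) = 0.00540356 × (31893/252.671) = 0.682.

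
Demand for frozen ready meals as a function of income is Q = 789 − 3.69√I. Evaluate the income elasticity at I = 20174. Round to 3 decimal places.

-0.989

At I = 20174: Q = 264.890.
dQ/dI = -3.69/(2√I) = -0.0129897 at this income.
η = (dQ/dI)·(I/Q) = -0.0129897 × (20174/264.890) = -0.989.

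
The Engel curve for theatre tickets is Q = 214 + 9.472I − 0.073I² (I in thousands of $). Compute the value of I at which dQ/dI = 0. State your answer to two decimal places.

64.88

dQ/dI = 9.472 − 0.146I.
The good is inferior where dQ/dI < 0. Setting dQ/dI = 0 gives I = 9.472 / 0.146 = 64.88.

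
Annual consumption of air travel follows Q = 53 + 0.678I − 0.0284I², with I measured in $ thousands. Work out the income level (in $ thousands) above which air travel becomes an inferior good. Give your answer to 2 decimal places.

dQ/dI = 0.678 − 0.0568I.
The good is inferior where dQ/dI < 0. Setting dQ/dI = 0 gives I = 0.678 / 0.0568 = 11.94.

11.94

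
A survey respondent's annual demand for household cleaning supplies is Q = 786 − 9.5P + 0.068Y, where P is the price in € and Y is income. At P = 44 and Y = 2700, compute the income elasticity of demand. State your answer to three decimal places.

At P = 44, Y = 2700: Q = 551.600.
Holding P constant, ∂Q/∂Y = 0.068.
η_Y = (∂Q/∂Y)·(Y/Q) = 0.068 × (2700/551.600) = 0.333.

0.333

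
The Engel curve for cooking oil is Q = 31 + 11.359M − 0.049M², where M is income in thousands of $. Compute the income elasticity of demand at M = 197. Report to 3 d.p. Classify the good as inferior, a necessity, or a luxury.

At M = 197: Q = 367.0820.
dQ/dM = 11.359 − 0.098M = -7.94700.
η = (dQ/dM)·(M/Q) = -7.94700 × (197/367.0820) = -4.265.
η < 0 ⇒ inferior good.

-4.265 (inferior good)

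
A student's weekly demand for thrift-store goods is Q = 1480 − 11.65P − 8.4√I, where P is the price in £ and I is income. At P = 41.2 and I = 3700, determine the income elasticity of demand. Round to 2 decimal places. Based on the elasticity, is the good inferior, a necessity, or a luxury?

-0.52 (inferior good)

At P = 41.2, I = 3700: Q = 489.068.
Holding P constant, ∂Q/∂I = -8.4/(2√I) = -0.0690476.
η_I = (∂Q/∂I)·(I/Q) = -0.0690476 × (3700/489.068) = -0.52.
Since η < 0, this is an inferior good.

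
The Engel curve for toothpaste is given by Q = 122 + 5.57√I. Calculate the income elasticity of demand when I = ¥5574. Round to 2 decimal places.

At I = 5574: Q = 537.852.
dQ/dI = 5.57/(2√I) = 0.0373028 at this income.
η = (dQ/dI)·(I/Q) = 0.0373028 × (5574/537.852) = 0.39.

0.39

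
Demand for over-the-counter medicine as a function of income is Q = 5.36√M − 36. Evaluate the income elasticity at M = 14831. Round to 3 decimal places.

0.529

At M = 14831: Q = 616.755.
dQ/dM = 5.36/(2√M) = 0.0220064 at this income.
η = (dQ/dM)·(M/Q) = 0.0220064 × (14831/616.755) = 0.529.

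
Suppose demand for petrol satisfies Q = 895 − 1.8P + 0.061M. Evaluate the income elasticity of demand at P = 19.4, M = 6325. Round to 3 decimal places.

At P = 19.4, M = 6325: Q = 1245.905.
Holding P constant, ∂Q/∂M = 0.061.
η_M = (∂Q/∂M)·(M/Q) = 0.061 × (6325/1245.905) = 0.310.

0.310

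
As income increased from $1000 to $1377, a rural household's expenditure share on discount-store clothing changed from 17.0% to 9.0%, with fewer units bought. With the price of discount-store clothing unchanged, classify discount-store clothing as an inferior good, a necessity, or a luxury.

inferior good

Quantity demanded falls as income rises, so η < 0.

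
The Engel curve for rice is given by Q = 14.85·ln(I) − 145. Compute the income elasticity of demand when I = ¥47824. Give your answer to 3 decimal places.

0.989

At I = 47824: Q = 15.013.
dQ/dI = 14.85/I = 0.000310514 at this income.
η = (dQ/dI)·(I/Q) = 0.000310514 × (47824/15.013) = 0.989.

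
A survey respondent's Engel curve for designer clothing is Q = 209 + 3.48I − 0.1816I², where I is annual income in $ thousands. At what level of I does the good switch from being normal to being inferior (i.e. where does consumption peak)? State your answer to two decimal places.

dQ/dI = 3.48 − 0.3632I.
The good is inferior where dQ/dI < 0. Setting dQ/dI = 0 gives I = 3.48 / 0.3632 = 9.58.

9.58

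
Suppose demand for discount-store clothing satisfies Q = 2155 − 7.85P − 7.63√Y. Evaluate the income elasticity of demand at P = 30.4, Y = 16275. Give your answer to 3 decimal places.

At P = 30.4, Y = 16275: Q = 942.974.
Holding P constant, ∂Q/∂Y = -7.63/(2√Y) = -0.0299043.
η_Y = (∂Q/∂Y)·(Y/Q) = -0.0299043 × (16275/942.974) = -0.516.

-0.516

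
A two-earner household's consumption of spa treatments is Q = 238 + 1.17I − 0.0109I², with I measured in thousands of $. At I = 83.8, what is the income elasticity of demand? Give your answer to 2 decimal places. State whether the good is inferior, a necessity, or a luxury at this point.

At I = 83.8: Q = 259.5014.
dQ/dI = 1.17 − 0.0218I = -0.65684.
η = (dQ/dI)·(I/Q) = -0.65684 × (83.8/259.5014) = -0.21.
η < 0 ⇒ inferior good.

-0.21 (inferior good)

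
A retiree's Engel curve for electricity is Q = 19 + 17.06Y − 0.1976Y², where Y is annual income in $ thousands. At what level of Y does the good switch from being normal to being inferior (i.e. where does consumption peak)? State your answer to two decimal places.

43.17

dQ/dY = 17.06 − 0.3952Y.
The good is inferior where dQ/dY < 0. Setting dQ/dY = 0 gives Y = 17.06 / 0.3952 = 43.17.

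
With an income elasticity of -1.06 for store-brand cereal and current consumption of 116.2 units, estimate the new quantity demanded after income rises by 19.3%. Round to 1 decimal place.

92.4

%ΔQ ≈ η × %ΔI = -1.06 × 19.3% = -20.458%.
New Q ≈ 116.2 × (1 − 0.20458) = 92.4.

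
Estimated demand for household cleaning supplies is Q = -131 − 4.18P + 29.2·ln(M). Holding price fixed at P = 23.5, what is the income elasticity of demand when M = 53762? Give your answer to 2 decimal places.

At P = 23.5, M = 53762: Q = 88.826.
Holding P constant, ∂Q/∂M = 29.2/M = 0.000543135.
η_M = (∂Q/∂M)·(M/Q) = 0.000543135 × (53762/88.826) = 0.33.

0.33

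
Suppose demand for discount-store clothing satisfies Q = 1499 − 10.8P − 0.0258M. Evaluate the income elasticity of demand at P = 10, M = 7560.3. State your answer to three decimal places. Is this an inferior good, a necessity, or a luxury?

-0.163 (inferior good)

At P = 10, M = 7560.3: Q = 1195.944.
Holding P constant, ∂Q/∂M = −0.0258.
η_M = (∂Q/∂M)·(M/Q) = -0.0258 × (7560.3/1195.944) = -0.163.
Since η < 0, this is an inferior good.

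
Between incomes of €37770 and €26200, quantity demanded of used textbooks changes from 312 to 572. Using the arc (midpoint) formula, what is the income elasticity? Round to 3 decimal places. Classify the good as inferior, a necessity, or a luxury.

-1.626 (inferior good)

ΔQ = 572 − 312 = 260; midpoint Q̄ = (312 + 572)/2 = 442.
ΔI = 26200 − 37770 = -11570; midpoint Ī = (37770 + 26200)/2 = 31985.
η = (ΔQ/Q̄) ÷ (ΔI/Ī) = (260/442) ÷ (-11570/31985) = -1.626.
η < 0 ⇒ inferior good.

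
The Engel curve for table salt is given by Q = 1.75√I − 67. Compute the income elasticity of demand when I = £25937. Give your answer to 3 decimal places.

0.656

At I = 25937: Q = 214.837.
dQ/dI = 1.75/(2√I) = 0.00543311 at this income.
η = (dQ/dI)·(I/Q) = 0.00543311 × (25937/214.837) = 0.656.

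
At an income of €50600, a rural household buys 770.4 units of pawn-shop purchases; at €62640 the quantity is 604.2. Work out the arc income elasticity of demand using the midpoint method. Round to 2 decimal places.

-1.14

ΔQ = 604.2 − 770.4 = -166.2; midpoint Q̄ = (770.4 + 604.2)/2 = 687.3.
ΔI = 62640 − 50600 = 12040; midpoint Ī = (50600 + 62640)/2 = 56620.
η = (ΔQ/Q̄) ÷ (ΔI/Ī) = (-166.2/687.3) ÷ (12040/56620) = -1.14.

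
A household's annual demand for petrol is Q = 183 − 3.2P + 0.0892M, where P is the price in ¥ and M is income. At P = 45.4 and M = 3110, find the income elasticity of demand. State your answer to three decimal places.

At P = 45.4, M = 3110: Q = 315.132.
Holding P constant, ∂Q/∂M = 0.0892.
η_M = (∂Q/∂M)·(M/Q) = 0.0892 × (3110/315.132) = 0.880.

0.880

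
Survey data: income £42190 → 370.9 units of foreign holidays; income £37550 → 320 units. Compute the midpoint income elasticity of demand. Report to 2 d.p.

1.27

ΔQ = 320 − 370.9 = -50.9; midpoint Q̄ = (370.9 + 320)/2 = 345.45.
ΔI = 37550 − 42190 = -4640; midpoint Ī = (42190 + 37550)/2 = 39870.
η = (ΔQ/Q̄) ÷ (ΔI/Ī) = (-50.9/345.45) ÷ (-4640/39870) = 1.27.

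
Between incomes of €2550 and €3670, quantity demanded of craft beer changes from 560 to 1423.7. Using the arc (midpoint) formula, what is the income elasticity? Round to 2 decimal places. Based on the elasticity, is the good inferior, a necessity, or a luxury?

ΔQ = 1423.7 − 560 = 863.7; midpoint Q̄ = (560 + 1423.7)/2 = 991.85.
ΔI = 3670 − 2550 = 1120; midpoint Ī = (2550 + 3670)/2 = 3110.
η = (ΔQ/Q̄) ÷ (ΔI/Ī) = (863.7/991.85) ÷ (1120/3110) = 2.42.
η > 1 ⇒ luxury.

2.42 (luxury)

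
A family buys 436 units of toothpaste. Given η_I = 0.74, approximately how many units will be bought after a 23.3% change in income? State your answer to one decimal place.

%ΔQ ≈ η × %ΔI = 0.74 × 23.3% = 17.242%.
New Q ≈ 436 × (1 + 0.17242) = 511.2.

511.2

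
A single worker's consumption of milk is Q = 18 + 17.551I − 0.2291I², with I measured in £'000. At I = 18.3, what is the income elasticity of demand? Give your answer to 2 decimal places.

0.64

At I = 18.3: Q = 262.4600.
dQ/dI = 17.551 − 0.4582I = 9.16594.
η = (dQ/dI)·(I/Q) = 9.16594 × (18.3/262.4600) = 0.64.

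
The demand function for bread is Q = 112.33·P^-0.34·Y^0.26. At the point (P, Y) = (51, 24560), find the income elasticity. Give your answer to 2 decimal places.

For a multiplicative demand Q = A·P^α·Y^β, the income elasticity is β everywhere.
Here β = 0.26, so η = 0.26.

0.26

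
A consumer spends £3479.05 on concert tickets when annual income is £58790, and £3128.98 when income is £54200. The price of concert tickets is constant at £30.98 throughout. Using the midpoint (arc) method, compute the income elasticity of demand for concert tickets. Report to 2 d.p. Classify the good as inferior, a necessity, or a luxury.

1.30 (luxury)

With a constant price, Q₁ = 3479.05/30.98 = 112.300 and Q₂ = 3128.98/30.98 = 101.000 (equivalently, work directly with expenditure since P cancels).
Midpoint %ΔQ = (3128.98 − 3479.05)/3304.02 = -0.10595; midpoint %ΔI = (54200 − 58790)/56495 = -0.08125.
η = -0.10595 / -0.08125 = 1.30.
η > 1 ⇒ luxury.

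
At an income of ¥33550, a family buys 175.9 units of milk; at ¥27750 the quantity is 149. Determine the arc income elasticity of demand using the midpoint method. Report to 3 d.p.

0.875

ΔQ = 149 − 175.9 = -26.9; midpoint Q̄ = (175.9 + 149)/2 = 162.45.
ΔI = 27750 − 33550 = -5800; midpoint Ī = (33550 + 27750)/2 = 30650.
η = (ΔQ/Q̄) ÷ (ΔI/Ī) = (-26.9/162.45) ÷ (-5800/30650) = 0.875.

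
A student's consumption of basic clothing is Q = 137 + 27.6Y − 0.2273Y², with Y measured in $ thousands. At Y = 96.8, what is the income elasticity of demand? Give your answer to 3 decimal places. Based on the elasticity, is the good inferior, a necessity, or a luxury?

At Y = 96.8: Q = 678.8244.
dQ/dY = 27.6 − 0.4546Y = -16.40528.
η = (dQ/dY)·(Y/Q) = -16.40528 × (96.8/678.8244) = -2.339.
η < 0 ⇒ inferior good.

-2.339 (inferior good)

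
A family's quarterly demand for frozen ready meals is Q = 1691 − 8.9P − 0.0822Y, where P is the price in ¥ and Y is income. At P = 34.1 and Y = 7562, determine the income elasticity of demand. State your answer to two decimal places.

At P = 34.1, Y = 7562: Q = 765.914.
Holding P constant, ∂Q/∂Y = −0.0822.
η_Y = (∂Q/∂Y)·(Y/Q) = -0.0822 × (7562/765.914) = -0.81.

-0.81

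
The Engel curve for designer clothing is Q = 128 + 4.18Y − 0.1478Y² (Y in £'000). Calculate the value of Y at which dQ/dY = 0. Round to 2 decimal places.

dQ/dY = 4.18 − 0.2956Y.
The good is inferior where dQ/dY < 0. Setting dQ/dY = 0 gives Y = 4.18 / 0.2956 = 14.14.

14.14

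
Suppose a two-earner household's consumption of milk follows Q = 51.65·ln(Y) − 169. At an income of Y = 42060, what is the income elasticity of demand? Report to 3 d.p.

0.136

At Y = 42060: Q = 380.910.
dQ/dY = 51.65/Y = 0.00122801 at this income.
η = (dQ/dY)·(Y/Q) = 0.00122801 × (42060/380.910) = 0.136.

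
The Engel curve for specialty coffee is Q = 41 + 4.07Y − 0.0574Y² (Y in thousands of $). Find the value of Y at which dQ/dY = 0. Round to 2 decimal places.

35.45

dQ/dY = 4.07 − 0.1148Y.
The good is inferior where dQ/dY < 0. Setting dQ/dY = 0 gives Y = 4.07 / 0.1148 = 35.45.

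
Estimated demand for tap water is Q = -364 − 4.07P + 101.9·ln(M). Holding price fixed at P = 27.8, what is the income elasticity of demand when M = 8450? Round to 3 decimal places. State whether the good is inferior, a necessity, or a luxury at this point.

0.229 (necessity)

At P = 27.8, M = 8450: Q = 444.226.
Holding P constant, ∂Q/∂M = 101.9/M = 0.0120592.
η_M = (∂Q/∂M)·(M/Q) = 0.0120592 × (8450/444.226) = 0.229.
Since 0 < η < 1, this is a necessity.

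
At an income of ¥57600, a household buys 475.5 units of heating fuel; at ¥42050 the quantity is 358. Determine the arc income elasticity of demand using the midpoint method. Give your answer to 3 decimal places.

ΔQ = 358 − 475.5 = -117.5; midpoint Q̄ = (475.5 + 358)/2 = 416.75.
ΔI = 42050 − 57600 = -15550; midpoint Ī = (57600 + 42050)/2 = 49825.
η = (ΔQ/Q̄) ÷ (ΔI/Ī) = (-117.5/416.75) ÷ (-15550/49825) = 0.903.

0.903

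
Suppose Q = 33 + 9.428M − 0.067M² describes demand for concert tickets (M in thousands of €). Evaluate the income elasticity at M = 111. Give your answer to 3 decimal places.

At M = 111: Q = 254.0010.
dQ/dM = 9.428 − 0.134M = -5.44600.
η = (dQ/dM)·(M/Q) = -5.44600 × (111/254.0010) = -2.380.

-2.380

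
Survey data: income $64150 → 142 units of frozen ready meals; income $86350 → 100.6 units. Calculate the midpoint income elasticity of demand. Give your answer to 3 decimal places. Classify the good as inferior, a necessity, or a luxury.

-1.157 (inferior good)

ΔQ = 100.6 − 142 = -41.4; midpoint Q̄ = (142 + 100.6)/2 = 121.3.
ΔI = 86350 − 64150 = 22200; midpoint Ī = (64150 + 86350)/2 = 75250.
η = (ΔQ/Q̄) ÷ (ΔI/Ī) = (-41.4/121.3) ÷ (22200/75250) = -1.157.
η < 0 ⇒ inferior good.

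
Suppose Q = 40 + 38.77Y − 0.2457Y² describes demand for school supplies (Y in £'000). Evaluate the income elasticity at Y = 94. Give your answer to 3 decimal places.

-0.461

At Y = 94: Q = 1513.3748.
dQ/dY = 38.77 − 0.4914Y = -7.42160.
η = (dQ/dY)·(Y/Q) = -7.42160 × (94/1513.3748) = -0.461.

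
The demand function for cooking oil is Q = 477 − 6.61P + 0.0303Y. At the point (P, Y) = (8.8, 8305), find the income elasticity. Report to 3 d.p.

0.375

At P = 8.8, Y = 8305: Q = 670.474.
Holding P constant, ∂Q/∂Y = 0.0303.
η_Y = (∂Q/∂Y)·(Y/Q) = 0.0303 × (8305/670.474) = 0.375.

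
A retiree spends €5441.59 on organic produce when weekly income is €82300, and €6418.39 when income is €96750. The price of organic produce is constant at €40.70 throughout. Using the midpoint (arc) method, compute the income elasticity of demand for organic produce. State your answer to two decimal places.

1.02

With a constant price, Q₁ = 5441.59/40.70 = 133.700 and Q₂ = 6418.39/40.70 = 157.700 (equivalently, work directly with expenditure since P cancels).
Midpoint %ΔQ = (6418.39 − 5441.59)/5929.99 = 0.16472; midpoint %ΔI = (96750 − 82300)/89525 = 0.16141.
η = 0.16472 / 0.16141 = 1.02.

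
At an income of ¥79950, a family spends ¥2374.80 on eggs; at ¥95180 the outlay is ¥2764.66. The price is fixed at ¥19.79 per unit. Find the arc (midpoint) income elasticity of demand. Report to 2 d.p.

0.87

With a constant price, Q₁ = 2374.80/19.79 = 120.000 and Q₂ = 2764.66/19.79 = 139.700 (equivalently, work directly with expenditure since P cancels).
Midpoint %ΔQ = (2764.66 − 2374.80)/2569.73 = 0.15171; midpoint %ΔI = (95180 − 79950)/87565 = 0.17393.
η = 0.15171 / 0.17393 = 0.87.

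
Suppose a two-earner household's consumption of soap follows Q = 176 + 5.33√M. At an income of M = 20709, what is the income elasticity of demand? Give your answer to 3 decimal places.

0.407

At M = 20709: Q = 943.020.
dQ/dM = 5.33/(2√M) = 0.018519 at this income.
η = (dQ/dM)·(M/Q) = 0.018519 × (20709/943.020) = 0.407.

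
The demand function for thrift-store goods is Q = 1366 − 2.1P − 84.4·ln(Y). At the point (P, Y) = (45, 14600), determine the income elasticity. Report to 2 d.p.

-0.18

At P = 45, Y = 14600: Q = 462.207.
Holding P constant, ∂Q/∂Y = -84.4/Y = -0.00578082.
η_Y = (∂Q/∂Y)·(Y/Q) = -0.00578082 × (14600/462.207) = -0.18.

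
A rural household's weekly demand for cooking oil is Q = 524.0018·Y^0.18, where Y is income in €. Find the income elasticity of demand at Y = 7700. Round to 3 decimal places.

For Q = A·Y^β the income elasticity is constant and equal to β.
Here β = 0.18, so η = 0.180.

0.180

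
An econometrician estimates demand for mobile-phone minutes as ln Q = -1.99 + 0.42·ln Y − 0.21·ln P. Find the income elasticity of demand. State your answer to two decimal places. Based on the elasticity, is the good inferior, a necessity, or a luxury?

In a log-linear demand, the coefficient on ln Y is the income elasticity.
So η = 0.42.
0 < η < 1 ⇒ necessity.

0.42 (necessity)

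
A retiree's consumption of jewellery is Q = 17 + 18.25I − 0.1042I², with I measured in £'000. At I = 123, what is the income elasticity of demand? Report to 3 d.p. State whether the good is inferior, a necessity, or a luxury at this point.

-1.325 (inferior good)

At I = 123: Q = 685.3082.
dQ/dI = 18.25 − 0.2084I = -7.38320.
η = (dQ/dI)·(I/Q) = -7.38320 × (123/685.3082) = -1.325.
η < 0 ⇒ inferior good.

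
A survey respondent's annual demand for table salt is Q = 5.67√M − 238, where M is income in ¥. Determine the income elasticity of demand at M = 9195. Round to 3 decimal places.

At M = 9195: Q = 305.699.
dQ/dM = 5.67/(2√M) = 0.029565 at this income.
η = (dQ/dM)·(M/Q) = 0.029565 × (9195/305.699) = 0.889.

0.889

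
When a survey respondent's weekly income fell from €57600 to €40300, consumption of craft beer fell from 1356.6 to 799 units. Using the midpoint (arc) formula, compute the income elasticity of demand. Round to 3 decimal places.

1.464

ΔQ = 799 − 1356.6 = -557.6; midpoint Q̄ = (1356.6 + 799)/2 = 1077.8.
ΔI = 40300 − 57600 = -17300; midpoint Ī = (57600 + 40300)/2 = 48950.
η = (ΔQ/Q̄) ÷ (ΔI/Ī) = (-557.6/1077.8) ÷ (-17300/48950) = 1.464.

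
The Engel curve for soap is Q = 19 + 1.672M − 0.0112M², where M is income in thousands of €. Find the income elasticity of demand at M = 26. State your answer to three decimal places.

0.516

At M = 26: Q = 54.9008.
dQ/dM = 1.672 − 0.0224M = 1.08960.
η = (dQ/dM)·(M/Q) = 1.08960 × (26/54.9008) = 0.516.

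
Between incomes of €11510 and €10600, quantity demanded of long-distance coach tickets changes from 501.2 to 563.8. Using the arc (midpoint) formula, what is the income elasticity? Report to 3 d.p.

ΔQ = 563.8 − 501.2 = 62.6; midpoint Q̄ = (501.2 + 563.8)/2 = 532.5.
ΔI = 10600 − 11510 = -910; midpoint Ī = (11510 + 10600)/2 = 11055.
η = (ΔQ/Q̄) ÷ (ΔI/Ī) = (62.6/532.5) ÷ (-910/11055) = -1.428.

-1.428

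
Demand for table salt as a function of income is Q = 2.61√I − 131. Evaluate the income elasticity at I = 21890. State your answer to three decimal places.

0.757

At I = 21890: Q = 255.157.
dQ/dI = 2.61/(2√I) = 0.00882039 at this income.
η = (dQ/dI)·(I/Q) = 0.00882039 × (21890/255.157) = 0.757.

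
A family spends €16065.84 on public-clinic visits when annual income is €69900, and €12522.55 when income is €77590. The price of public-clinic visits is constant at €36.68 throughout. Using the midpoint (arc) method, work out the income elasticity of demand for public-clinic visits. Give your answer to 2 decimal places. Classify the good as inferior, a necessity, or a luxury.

With a constant price, Q₁ = 16065.84/36.68 = 438.000 and Q₂ = 12522.55/36.68 = 341.400 (equivalently, work directly with expenditure since P cancels).
Midpoint %ΔQ = (12522.55 − 16065.84)/14294.20 = -0.24788; midpoint %ΔI = (77590 − 69900)/73745 = 0.10428.
η = -0.24788 / 0.10428 = -2.38.
η < 0 ⇒ inferior good.

-2.38 (inferior good)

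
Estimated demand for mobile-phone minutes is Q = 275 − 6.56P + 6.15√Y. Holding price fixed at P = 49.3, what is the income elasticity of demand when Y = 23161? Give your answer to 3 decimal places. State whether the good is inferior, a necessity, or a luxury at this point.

0.527 (necessity)

At P = 49.3, Y = 23161: Q = 887.544.
Holding P constant, ∂Q/∂Y = 6.15/(2√Y) = 0.0202054.
η_Y = (∂Q/∂Y)·(Y/Q) = 0.0202054 × (23161/887.544) = 0.527.
Since 0 < η < 1, this is a necessity.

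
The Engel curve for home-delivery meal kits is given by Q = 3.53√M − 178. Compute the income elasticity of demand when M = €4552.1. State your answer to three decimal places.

1.979

At M = 4552.1: Q = 60.166.
dQ/dM = 3.53/(2√M) = 0.0261601 at this income.
η = (dQ/dM)·(M/Q) = 0.0261601 × (4552.1/60.166) = 1.979.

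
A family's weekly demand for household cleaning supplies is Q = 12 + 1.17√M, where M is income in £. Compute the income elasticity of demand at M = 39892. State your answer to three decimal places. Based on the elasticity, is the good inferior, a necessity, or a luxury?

At M = 39892: Q = 245.684.
dQ/dM = 1.17/(2√M) = 0.00292896 at this income.
η = (dQ/dM)·(M/Q) = 0.00292896 × (39892/245.684) = 0.476.
Since 0 < η < 1, the good is a necessity.

0.476 (necessity)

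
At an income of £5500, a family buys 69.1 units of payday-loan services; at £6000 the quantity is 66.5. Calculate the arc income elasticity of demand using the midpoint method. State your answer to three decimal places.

ΔQ = 66.5 − 69.1 = -2.6; midpoint Q̄ = (69.1 + 66.5)/2 = 67.8.
ΔI = 6000 − 5500 = 500; midpoint Ī = (5500 + 6000)/2 = 5750.
η = (ΔQ/Q̄) ÷ (ΔI/Ī) = (-2.6/67.8) ÷ (500/5750) = -0.441.

-0.441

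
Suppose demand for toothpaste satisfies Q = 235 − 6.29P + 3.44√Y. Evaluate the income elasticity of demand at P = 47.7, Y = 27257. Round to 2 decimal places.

0.56

At P = 47.7, Y = 27257: Q = 502.900.
Holding P constant, ∂Q/∂Y = 3.44/(2√Y) = 0.0104181.
η_Y = (∂Q/∂Y)·(Y/Q) = 0.0104181 × (27257/502.900) = 0.56.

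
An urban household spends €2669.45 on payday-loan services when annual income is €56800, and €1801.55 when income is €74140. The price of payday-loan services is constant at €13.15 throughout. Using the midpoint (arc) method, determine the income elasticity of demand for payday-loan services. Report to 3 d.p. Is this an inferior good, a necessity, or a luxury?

-1.466 (inferior good)

With a constant price, Q₁ = 2669.45/13.15 = 203.000 and Q₂ = 1801.55/13.15 = 137.000 (equivalently, work directly with expenditure since P cancels).
Midpoint %ΔQ = (1801.55 − 2669.45)/2235.50 = -0.38824; midpoint %ΔI = (74140 − 56800)/65470 = 0.26485.
η = -0.38824 / 0.26485 = -1.466.
η < 0 ⇒ inferior good.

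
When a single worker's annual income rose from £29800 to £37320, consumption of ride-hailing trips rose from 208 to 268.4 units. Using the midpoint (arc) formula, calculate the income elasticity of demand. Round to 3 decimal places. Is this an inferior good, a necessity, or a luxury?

1.132 (luxury)

ΔQ = 268.4 − 208 = 60.4; midpoint Q̄ = (208 + 268.4)/2 = 238.2.
ΔI = 37320 − 29800 = 7520; midpoint Ī = (29800 + 37320)/2 = 33560.
η = (ΔQ/Q̄) ÷ (ΔI/Ī) = (60.4/238.2) ÷ (7520/33560) = 1.132.
η > 1 ⇒ luxury.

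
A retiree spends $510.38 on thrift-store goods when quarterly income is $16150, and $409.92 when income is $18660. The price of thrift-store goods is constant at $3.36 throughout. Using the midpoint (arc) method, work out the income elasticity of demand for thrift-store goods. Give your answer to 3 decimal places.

With a constant price, Q₁ = 510.38/3.36 = 151.899 and Q₂ = 409.92/3.36 = 122.000 (equivalently, work directly with expenditure since P cancels).
Midpoint %ΔQ = (409.92 − 510.38)/460.15 = -0.21832; midpoint %ΔI = (18660 − 16150)/17405 = 0.14421.
η = -0.21832 / 0.14421 = -1.514.

-1.514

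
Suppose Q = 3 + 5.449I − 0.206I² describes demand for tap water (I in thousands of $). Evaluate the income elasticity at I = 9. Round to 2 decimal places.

At I = 9: Q = 35.3550.
dQ/dI = 5.449 − 0.412I = 1.74100.
η = (dQ/dI)·(I/Q) = 1.74100 × (9/35.3550) = 0.44.

0.44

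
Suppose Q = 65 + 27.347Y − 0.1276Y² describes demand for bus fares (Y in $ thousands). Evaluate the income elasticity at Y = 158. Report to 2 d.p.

At Y = 158: Q = 1200.4196.
dQ/dY = 27.347 − 0.2552Y = -12.97460.
η = (dQ/dY)·(Y/Q) = -12.97460 × (158/1200.4196) = -1.71.

-1.71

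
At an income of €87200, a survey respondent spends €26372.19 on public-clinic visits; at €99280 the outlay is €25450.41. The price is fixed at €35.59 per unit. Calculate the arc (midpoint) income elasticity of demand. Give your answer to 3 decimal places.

With a constant price, Q₁ = 26372.19/35.59 = 741.000 and Q₂ = 25450.41/35.59 = 715.100 (equivalently, work directly with expenditure since P cancels).
Midpoint %ΔQ = (25450.41 − 26372.19)/25911.30 = -0.03557; midpoint %ΔI = (99280 − 87200)/93240 = 0.12956.
η = -0.03557 / 0.12956 = -0.275.

-0.275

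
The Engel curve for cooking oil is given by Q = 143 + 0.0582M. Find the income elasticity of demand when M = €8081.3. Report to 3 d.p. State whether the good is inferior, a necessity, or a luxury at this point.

0.767 (necessity)

At M = 8081.3: Q = 613.332.
dQ/dM = 0.0582.
η = (dQ/dM)·(M/Q) = 0.0582 × (8081.3/613.332) = 0.767.
Since 0 < η < 1, the good is a necessity.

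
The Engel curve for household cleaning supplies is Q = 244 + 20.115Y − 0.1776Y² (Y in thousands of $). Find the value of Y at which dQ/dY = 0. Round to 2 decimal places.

dQ/dY = 20.115 − 0.3552Y.
The good is inferior where dQ/dY < 0. Setting dQ/dY = 0 gives Y = 20.115 / 0.3552 = 56.63.

56.63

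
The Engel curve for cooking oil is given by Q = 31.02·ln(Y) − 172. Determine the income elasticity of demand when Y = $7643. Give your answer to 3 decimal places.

0.294

At Y = 7643: Q = 105.367.
dQ/dY = 31.02/Y = 0.00405862 at this income.
η = (dQ/dY)·(Y/Q) = 0.00405862 × (7643/105.367) = 0.294.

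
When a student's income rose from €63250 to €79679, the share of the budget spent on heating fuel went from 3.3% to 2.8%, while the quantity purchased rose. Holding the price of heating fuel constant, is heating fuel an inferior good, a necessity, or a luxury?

Quantity rises but the budget share falls as income rises, so 0 < η < 1.

necessity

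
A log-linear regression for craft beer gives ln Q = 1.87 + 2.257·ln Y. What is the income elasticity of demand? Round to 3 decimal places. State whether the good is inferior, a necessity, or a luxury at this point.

In a log-linear demand, the coefficient on ln Y is the income elasticity.
So η = 2.257.
η > 1 ⇒ luxury.

2.257 (luxury)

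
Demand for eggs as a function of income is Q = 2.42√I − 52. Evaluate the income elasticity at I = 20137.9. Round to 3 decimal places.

0.589

At I = 20137.9: Q = 291.418.
dQ/dI = 2.42/(2√I) = 0.00852665 at this income.
η = (dQ/dI)·(I/Q) = 0.00852665 × (20137.9/291.418) = 0.589.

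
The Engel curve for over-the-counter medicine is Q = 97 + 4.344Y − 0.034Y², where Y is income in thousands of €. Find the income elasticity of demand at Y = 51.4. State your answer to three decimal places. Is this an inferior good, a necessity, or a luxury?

At Y = 51.4: Q = 230.4550.
dQ/dY = 4.344 − 0.068Y = 0.84880.
η = (dQ/dY)·(Y/Q) = 0.84880 × (51.4/230.4550) = 0.189.
0 < η < 1 ⇒ necessity.

0.189 (necessity)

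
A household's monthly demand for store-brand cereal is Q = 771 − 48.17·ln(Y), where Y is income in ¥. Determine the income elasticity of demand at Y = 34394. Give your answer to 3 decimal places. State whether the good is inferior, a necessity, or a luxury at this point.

-0.180 (inferior good)

At Y = 34394: Q = 267.834.
dQ/dY = -48.17/Y = -0.00140053 at this income.
η = (dQ/dY)·(Y/Q) = -0.00140053 × (34394/267.834) = -0.180.
Since η < 0, the good is an inferior good.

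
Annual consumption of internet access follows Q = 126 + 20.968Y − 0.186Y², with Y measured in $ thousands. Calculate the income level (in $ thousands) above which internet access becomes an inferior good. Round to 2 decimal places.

dQ/dY = 20.968 − 0.372Y.
The good is inferior where dQ/dY < 0. Setting dQ/dY = 0 gives Y = 20.968 / 0.372 = 56.37.

56.37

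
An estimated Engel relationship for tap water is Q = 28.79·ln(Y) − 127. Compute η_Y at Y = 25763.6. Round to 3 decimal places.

At Y = 25763.6: Q = 165.412.
dQ/dY = 28.79/Y = 0.00111747 at this income.
η = (dQ/dY)·(Y/Q) = 0.00111747 × (25763.6/165.412) = 0.174.

0.174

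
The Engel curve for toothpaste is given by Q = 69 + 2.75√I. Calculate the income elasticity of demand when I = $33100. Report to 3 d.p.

0.439

At I = 33100: Q = 569.319.
dQ/dI = 2.75/(2√I) = 0.00755768 at this income.
η = (dQ/dI)·(I/Q) = 0.00755768 × (33100/569.319) = 0.439.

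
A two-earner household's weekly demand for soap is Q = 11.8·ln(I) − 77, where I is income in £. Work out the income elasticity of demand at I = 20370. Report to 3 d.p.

At I = 20370: Q = 40.077.
dQ/dI = 11.8/I = 0.000579283 at this income.
η = (dQ/dI)·(I/Q) = 0.000579283 × (20370/40.077) = 0.294.

0.294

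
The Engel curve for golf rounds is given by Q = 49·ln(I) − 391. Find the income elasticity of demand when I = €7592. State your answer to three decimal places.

At I = 7592: Q = 46.808.
dQ/dI = 49/I = 0.00645416 at this income.
η = (dQ/dI)·(I/Q) = 0.00645416 × (7592/46.808) = 1.047.

1.047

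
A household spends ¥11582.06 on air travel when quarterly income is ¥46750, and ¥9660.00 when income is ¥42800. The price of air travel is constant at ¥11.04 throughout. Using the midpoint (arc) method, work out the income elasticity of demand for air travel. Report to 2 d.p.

With a constant price, Q₁ = 11582.06/11.04 = 1049.100 and Q₂ = 9660.00/11.04 = 875.000 (equivalently, work directly with expenditure since P cancels).
Midpoint %ΔQ = (9660.00 − 11582.06)/10621.03 = -0.18097; midpoint %ΔI = (42800 − 46750)/44775 = -0.08822.
η = -0.18097 / -0.08822 = 2.05.

2.05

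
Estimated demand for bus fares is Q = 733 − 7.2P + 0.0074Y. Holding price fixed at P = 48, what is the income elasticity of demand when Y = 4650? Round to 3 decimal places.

At P = 48, Y = 4650: Q = 421.810.
Holding P constant, ∂Q/∂Y = 0.0074.
η_Y = (∂Q/∂Y)·(Y/Q) = 0.0074 × (4650/421.810) = 0.082.

0.082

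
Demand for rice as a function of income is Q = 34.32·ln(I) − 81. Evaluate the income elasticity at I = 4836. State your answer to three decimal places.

At I = 4836: Q = 210.165.
dQ/dI = 34.32/I = 0.00709677 at this income.
η = (dQ/dI)·(I/Q) = 0.00709677 × (4836/210.165) = 0.163.

0.163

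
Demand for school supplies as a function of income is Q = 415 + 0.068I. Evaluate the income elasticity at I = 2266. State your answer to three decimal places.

At I = 2266: Q = 569.088.
dQ/dI = 0.068.
η = (dQ/dI)·(I/Q) = 0.068 × (2266/569.088) = 0.271.

0.271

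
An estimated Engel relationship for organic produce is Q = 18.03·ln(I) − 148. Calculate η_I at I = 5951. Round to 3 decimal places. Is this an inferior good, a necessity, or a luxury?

2.071 (luxury)

At I = 5951: Q = 8.704.
dQ/dI = 18.03/I = 0.00302974 at this income.
η = (dQ/dI)·(I/Q) = 0.00302974 × (5951/8.704) = 2.071.
Since η > 1, the good is a luxury.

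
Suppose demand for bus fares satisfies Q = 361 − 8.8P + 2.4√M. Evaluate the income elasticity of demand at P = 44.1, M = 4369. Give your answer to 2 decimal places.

0.60

At P = 44.1, M = 4369: Q = 131.556.
Holding P constant, ∂Q/∂M = 2.4/(2√M) = 0.0181547.
η_M = (∂Q/∂M)·(M/Q) = 0.0181547 × (4369/131.556) = 0.60.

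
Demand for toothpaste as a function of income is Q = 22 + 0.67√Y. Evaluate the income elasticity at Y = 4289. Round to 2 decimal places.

0.33

At Y = 4289: Q = 65.879.
dQ/dY = 0.67/(2√Y) = 0.00511525 at this income.
η = (dQ/dY)·(Y/Q) = 0.00511525 × (4289/65.879) = 0.33.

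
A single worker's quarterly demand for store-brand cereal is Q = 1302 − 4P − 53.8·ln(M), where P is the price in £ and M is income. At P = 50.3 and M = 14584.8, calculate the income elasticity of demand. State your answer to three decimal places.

-0.092

At P = 50.3, M = 14584.8: Q = 584.980.
Holding P constant, ∂Q/∂M = -53.8/M = -0.00368877.
η_M = (∂Q/∂M)·(M/Q) = -0.00368877 × (14584.8/584.980) = -0.092.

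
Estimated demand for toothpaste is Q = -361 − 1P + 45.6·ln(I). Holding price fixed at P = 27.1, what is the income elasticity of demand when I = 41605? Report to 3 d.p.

0.471

At P = 27.1, I = 41605: Q = 96.900.
Holding P constant, ∂Q/∂I = 45.6/I = 0.00109602.
η_I = (∂Q/∂I)·(I/Q) = 0.00109602 × (41605/96.900) = 0.471.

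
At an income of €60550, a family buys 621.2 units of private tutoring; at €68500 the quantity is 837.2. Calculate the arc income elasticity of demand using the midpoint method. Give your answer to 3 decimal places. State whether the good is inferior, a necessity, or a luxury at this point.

2.404 (luxury)

ΔQ = 837.2 − 621.2 = 216; midpoint Q̄ = (621.2 + 837.2)/2 = 729.2.
ΔI = 68500 − 60550 = 7950; midpoint Ī = (60550 + 68500)/2 = 64525.
η = (ΔQ/Q̄) ÷ (ΔI/Ī) = (216/729.2) ÷ (7950/64525) = 2.404.
η > 1 ⇒ luxury.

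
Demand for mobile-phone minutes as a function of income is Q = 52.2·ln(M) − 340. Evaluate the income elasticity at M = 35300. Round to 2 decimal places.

0.25

At M = 35300: Q = 206.620.
dQ/dM = 52.2/M = 0.00147875 at this income.
η = (dQ/dM)·(M/Q) = 0.00147875 × (35300/206.620) = 0.25.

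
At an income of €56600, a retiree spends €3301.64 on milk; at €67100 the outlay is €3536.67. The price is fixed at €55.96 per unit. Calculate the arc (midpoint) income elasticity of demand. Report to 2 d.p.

0.40

With a constant price, Q₁ = 3301.64/55.96 = 59.000 and Q₂ = 3536.67/55.96 = 63.200 (equivalently, work directly with expenditure since P cancels).
Midpoint %ΔQ = (3536.67 − 3301.64)/3419.16 = 0.06874; midpoint %ΔI = (67100 − 56600)/61850 = 0.16977.
η = 0.06874 / 0.16977 = 0.40.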